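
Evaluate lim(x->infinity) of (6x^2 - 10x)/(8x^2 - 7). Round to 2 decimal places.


For limits at infinity with equal-degree polynomials,
we compare leading coefficients.
Numerator leading term: 6x^2
Denominator leading term: 8x^2
Divide both by x^2:
lim = (6 - 10/x) / (8 - 7/x^2)
As x -> infinity, the 1/x and 1/x^2 terms vanish:
= 6/8 = 3/4 = 0.75

0.75


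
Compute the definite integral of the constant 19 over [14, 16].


The integral of a constant k over [a, b] equals k * (b - a).
integral from 14 to 16 of 19 dx
= 19 * (16 - 14)
= 19 * 2
= 38

38


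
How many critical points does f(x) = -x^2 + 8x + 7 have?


Find where f'(x) = 0:
f'(x) = -2x + 8
Set f'(x) = 0:
-2x + 8 = 0
x = -8 / (-2) = 4
This is a linear equation in x, so there is exactly one solution.
Number of critical points: 1

1


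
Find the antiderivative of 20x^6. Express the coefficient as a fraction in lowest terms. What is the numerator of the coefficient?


Apply the power rule for integration:
integral of ax^n dx = a/(n+1) * x^(n+1) + C
integral of 20x^6 dx
= 20/7 * x^7 + C
The coefficient in lowest terms is 20/7, and its numerator is 20

20


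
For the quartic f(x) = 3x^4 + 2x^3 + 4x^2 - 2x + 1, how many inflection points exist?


Inflection points occur where f''(x) = 0 and concavity changes.
f(x) = 3x^4 + 2x^3 + 4x^2 - 2x + 1
f'(x) = 12x^3 + 6x^2 + 8x - 2
f''(x) = 36x^2 + 12x + 8
This is a quadratic in x. Use the discriminant to count real roots.
Discriminant = (12)^2 - 4 * 36 * 8
= 144 - 1152
= -1008
Since discriminant < 0, f''(x) = 0 has no real solutions.
Number of inflection points: 0

0


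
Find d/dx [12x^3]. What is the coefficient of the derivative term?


We apply the power rule: d/dx [ax^n] = a*n * x^(n-1)
d/dx [12x^3]
= 12 * 3 * x^(3-1)
= 36x^2
The coefficient is 36

36


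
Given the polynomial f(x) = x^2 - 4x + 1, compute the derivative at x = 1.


Differentiate term by term using power and sum rules:
f(x) = x^2 - 4x + 1
f'(x) = 2x - 4
Substitute x = 1:
f'(1) = 2 * 1 - 4
= 2 - 4
= -2

-2


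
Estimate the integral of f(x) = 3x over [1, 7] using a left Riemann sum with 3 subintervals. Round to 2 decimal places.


Left Riemann sum uses left endpoints of each subinterval.
Interval: [1, 7], n = 3
dx = (7 - 1) / 3 = 2
Left endpoints: [1, 3, 5]
f values: [3, 9, 15]
Sum = dx * (sum of f values)
= 2 * 27
= 54 = 54.00

54.00


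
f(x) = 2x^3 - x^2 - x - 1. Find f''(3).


First derivative:
f'(x) = 6x^2 - 2x - 1
Second derivative:
f''(x) = 12x - 2
Substitute x = 3:
f''(3) = 12 * 3 - 2
= 36 - 2
= 34

34


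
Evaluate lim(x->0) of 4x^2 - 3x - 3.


Since polynomials are continuous, we use direct substitution.
lim(x->0) of 4x^2 - 3x - 3
= 4 * 0^2 - 3 * 0 - 3
= 0 + 0 - 3
= -3

-3


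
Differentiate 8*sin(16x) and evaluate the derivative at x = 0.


Apply the chain rule to differentiate 8*sin(16x):
d/dx [8*sin(16x)]
= 8 * cos(16x) * d/dx(16x)
= 8 * 16 * cos(16x)
= 128 * cos(16x)
Evaluate at x = 0:
= 128 * cos(0)
= 128 * 1
= 128

128


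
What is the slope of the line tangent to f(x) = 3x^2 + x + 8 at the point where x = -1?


The slope of the tangent line equals f'(x) at the point.
f(x) = 3x^2 + x + 8
f'(x) = 6x + 1
At x = -1:
f'(-1) = 6 * (-1) + 1
= -6 + 1
= -5

-5


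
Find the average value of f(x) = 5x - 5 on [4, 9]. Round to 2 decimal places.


Average value = 1/(b-a) * integral from a to b of f(x) dx
First compute the integral of 5x - 5:
F(x) = (5/2)x^2 - 5x
F(9) = 5/2 * 81 - 5 * 9 = 315/2
F(4) = 5/2 * 16 - 5 * 4 = 20
Integral = 315/2 - 20 = 275/2
Average = (275/2) / (9 - 4) = (275/2) / 5
= 55/2 = 27.50

27.50


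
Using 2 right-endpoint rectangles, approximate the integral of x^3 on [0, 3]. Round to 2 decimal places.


Right Riemann sum uses right endpoints of each subinterval.
Interval: [0, 3], n = 2
dx = (3 - 0) / 2 = 3/2
Right endpoints: [3/2, 3]
f values: [27/8, 27]
Sum = dx * (sum of f values)
= 3/2 * 243/8
= 729/16 ≈ 45.56

45.56


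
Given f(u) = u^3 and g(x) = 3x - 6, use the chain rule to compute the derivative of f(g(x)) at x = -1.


Using the chain rule: (f(g(x)))' = f'(g(x)) * g'(x)
First, find g(-1):
g(-1) = 3 * (-1) - 6 = -9
Next, f'(u) = 3u^2
And g'(x) = 3
So f'(g(-1)) * g'(-1)
= 3 * (-9)^2 * 3
= 3 * 81 * 3
= 729

729


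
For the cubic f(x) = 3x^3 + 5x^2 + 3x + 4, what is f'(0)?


Differentiate f(x) = 3x^3 + 5x^2 + 3x + 4 term by term:
f'(x) = 9x^2 + 10x + 3
Substitute x = 0:
f'(0) = 9 * 0^2 + 10 * 0 + 3
= 0 + 0 + 3
= 3

3


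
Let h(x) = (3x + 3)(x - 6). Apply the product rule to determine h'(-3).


Let u(x) = 3x + 3 and v(x) = x - 6
u'(x) = 3
v'(x) = 1
Product rule: h'(x) = u'(x)*v(x) + u(x)*v'(x)
= 3 * (x - 6) + (3x + 3) * 1
At x = -3:
u(-3) = 3 * (-3) + 3 = -6
v(-3) = 1 * (-3) - 6 = -9
h'(-3) = 3 * (-9) + (-6) * 1
= -27 - 6
= -33

-33


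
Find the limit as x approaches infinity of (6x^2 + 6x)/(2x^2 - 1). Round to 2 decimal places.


For limits at infinity with equal-degree polynomials,
we compare leading coefficients.
Numerator leading term: 6x^2
Denominator leading term: 2x^2
Divide both by x^2:
lim = (6 + 6/x) / (2 - 1/x^2)
As x -> infinity, the 1/x and 1/x^2 terms vanish:
= 6/2 = 3 = 3.00

3.00


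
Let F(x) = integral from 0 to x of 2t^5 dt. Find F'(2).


By the Fundamental Theorem of Calculus (Part 1):
If F(x) = integral from 0 to x of f(t) dt, then F'(x) = f(x)
Here f(t) = 2t^5
So F'(x) = 2x^5
Evaluate at x = 2:
F'(2) = 2 * 2^5
= 2 * 32
= 64

64


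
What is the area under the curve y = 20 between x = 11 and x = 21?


The area under a constant function y = 20 is a rectangle.
Width = 21 - 11 = 10
Height = 20
Area = width * height
= 10 * 20
= 200

200


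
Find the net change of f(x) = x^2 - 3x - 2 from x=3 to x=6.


Net change = f(b) - f(a)
f(x) = x^2 - 3x - 2
Compute f(6):
f(6) = 1 * 6^2 - 3 * 6 - 2
= 36 - 18 - 2
= 16
Compute f(3):
f(3) = 1 * 3^2 - 3 * 3 - 2
= 9 - 9 - 2
= -2
Net change = 16 - (-2) = 18

18


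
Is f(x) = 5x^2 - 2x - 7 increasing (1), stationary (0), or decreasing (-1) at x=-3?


Compute f'(x) to determine behavior:
f'(x) = 10x - 2
f'(-3) = 10 * (-3) - 2
= -30 - 2
= -32
Since f'(-3) < 0, the function is decreasing (-1)

-1


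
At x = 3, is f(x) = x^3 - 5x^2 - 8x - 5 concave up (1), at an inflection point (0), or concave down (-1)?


Concavity is determined by the sign of f''(x).
f(x) = x^3 - 5x^2 - 8x - 5
f'(x) = 3x^2 - 10x - 8
f''(x) = 6x - 10
f''(3) = 6 * 3 - 10
= 18 - 10
= 8
Since f''(3) > 0, the function is concave up (1)

1


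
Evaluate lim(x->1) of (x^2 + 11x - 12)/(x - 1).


Direct substitution gives 0/0, so we factor the numerator.
Factor: (x^2 + 11x - 12) = (x - 1)(x + 12)
Cancel the common factor (x - 1):
(x^2 + 11x - 12)/(x - 1) = (x + 12)
Now substitute x = 1:
= (1) - (-12) = 13

13


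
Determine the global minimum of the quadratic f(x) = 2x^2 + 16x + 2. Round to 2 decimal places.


For a quadratic f(x) = ax^2 + bx + c with a > 0, the minimum is at the vertex.
Vertex x-coordinate: x = -b/(2a)
x = -(16) / (2 * 2)
x = -16/4 = -4
Substitute back to find the minimum value:
f(-4) = 2 * (-4)^2 + 16 * (-4) + 2
= 32 - 64 + 2
= -30 = -30.00

-30.00


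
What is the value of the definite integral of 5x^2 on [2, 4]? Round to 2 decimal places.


Find the antiderivative of 5x^2:
F(x) = 5/3 * x^3
Apply the Fundamental Theorem of Calculus:
F(4) - F(2)
= 5/3 * 4^3 - 5/3 * 2^3
= 5/3 * (64 - 8)
= 5/3 * 56
= 280/3 ≈ 93.33

93.33


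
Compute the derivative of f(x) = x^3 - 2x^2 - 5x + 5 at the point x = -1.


Differentiate f(x) = x^3 - 2x^2 - 5x + 5 term by term:
f'(x) = 3x^2 - 4x - 5
Substitute x = -1:
f'(-1) = 3 * (-1)^2 - 4 * (-1) - 5
= 3 + 4 - 5
= 2

2


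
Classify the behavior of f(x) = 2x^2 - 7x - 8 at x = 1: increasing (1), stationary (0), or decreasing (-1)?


Compute f'(x) to determine behavior:
f'(x) = 4x - 7
f'(1) = 4 * 1 - 7
= 4 - 7
= -3
Since f'(1) < 0, the function is decreasing (-1)

-1


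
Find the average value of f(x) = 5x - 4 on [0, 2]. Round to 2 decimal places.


Average value = 1/(b-a) * integral from a to b of f(x) dx
First compute the integral of 5x - 4:
F(x) = (5/2)x^2 - 4x
F(2) = 5/2 * 4 - 4 * 2 = 2
F(0) = 5/2 * 0 - 4 * 0 = 0
Integral = 2 - 0 = 2
Average = 2 / (2 - 0) = 2 / 2
= 1 = 1.00

1.00


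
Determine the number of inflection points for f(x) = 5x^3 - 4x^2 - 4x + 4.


Inflection points occur where f''(x) = 0 and concavity changes.
f(x) = 5x^3 - 4x^2 - 4x + 4
f'(x) = 15x^2 - 8x - 4
f''(x) = 30x - 8
Set f''(x) = 0:
30x - 8 = 0
x = 8 / 30 = 4/15
Since f''(x) is linear (degree 1), it changes sign at this point.
Therefore there is exactly 1 inflection point.

1


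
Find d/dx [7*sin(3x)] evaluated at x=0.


Apply the chain rule to differentiate 7*sin(3x):
d/dx [7*sin(3x)]
= 7 * cos(3x) * d/dx(3x)
= 7 * 3 * cos(3x)
= 21 * cos(3x)
Evaluate at x = 0:
= 21 * cos(0)
= 21 * 1
= 21

21


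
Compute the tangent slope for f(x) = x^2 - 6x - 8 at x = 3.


The slope of the tangent line equals f'(x) at the point.
f(x) = x^2 - 6x - 8
f'(x) = 2x - 6
At x = 3:
f'(3) = 2 * 3 - 6
= 6 - 6
= 0

0


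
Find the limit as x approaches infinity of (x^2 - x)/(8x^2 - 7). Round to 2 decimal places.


For limits at infinity with equal-degree polynomials,
we compare leading coefficients.
Numerator leading term: x^2
Denominator leading term: 8x^2
Divide both by x^2:
lim = (1 - 1/x) / (8 - 7/x^2)
As x -> infinity, the 1/x and 1/x^2 terms vanish:
= 1/8 ≈ 0.13

0.13


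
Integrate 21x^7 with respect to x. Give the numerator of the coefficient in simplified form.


Apply the power rule for integration:
integral of ax^n dx = a/(n+1) * x^(n+1) + C
integral of 21x^7 dx
= 21/8 * x^8 + C
The coefficient in lowest terms is 21/8, and its numerator is 21

21


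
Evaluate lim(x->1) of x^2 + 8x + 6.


Since polynomials are continuous, we use direct substitution.
lim(x->1) of x^2 + 8x + 6
= 1 * 1^2 + 8 * 1 + 6
= 1 + 8 + 6
= 15

15


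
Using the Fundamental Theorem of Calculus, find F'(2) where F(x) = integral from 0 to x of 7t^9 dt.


By the Fundamental Theorem of Calculus (Part 1):
If F(x) = integral from 0 to x of f(t) dt, then F'(x) = f(x)
Here f(t) = 7t^9
So F'(x) = 7x^9
Evaluate at x = 2:
F'(2) = 7 * 2^9
= 7 * 512
= 3584

3584


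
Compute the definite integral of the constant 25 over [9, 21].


The integral of a constant k over [a, b] equals k * (b - a).
integral from 9 to 21 of 25 dx
= 25 * (21 - 9)
= 25 * 12
= 300

300


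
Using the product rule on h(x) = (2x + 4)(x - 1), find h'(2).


Let u(x) = 2x + 4 and v(x) = x - 1
u'(x) = 2
v'(x) = 1
Product rule: h'(x) = u'(x)*v(x) + u(x)*v'(x)
= 2 * (x - 1) + (2x + 4) * 1
At x = 2:
u(2) = 2 * 2 + 4 = 8
v(2) = 1 * 2 - 1 = 1
h'(2) = 2 * 1 + 8 * 1
= 2 + 8
= 10

10


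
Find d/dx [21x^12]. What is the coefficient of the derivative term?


We apply the power rule: d/dx [ax^n] = a*n * x^(n-1)
d/dx [21x^12]
= 21 * 12 * x^(12-1)
= 252x^11
The coefficient is 252

252


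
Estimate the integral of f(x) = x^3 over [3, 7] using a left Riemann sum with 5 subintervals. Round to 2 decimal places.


Left Riemann sum uses left endpoints of each subinterval.
Interval: [3, 7], n = 5
dx = (7 - 3) / 5 = 4/5
Left endpoints: [3, 19/5, 23/5, 27/5, 31/5]
f values: [27, 6859/125, 12167/125, 19683/125, 29791/125]
Sum = dx * (sum of f values)
= 4/5 * 575
= 460 = 460.00

460.00


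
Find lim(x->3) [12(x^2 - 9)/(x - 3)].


Direct substitution gives 0/0, so we factor the numerator.
Factor: 12(x^2 - 9) = 12 * (x - 3)(x + 3)
Cancel the common factor (x - 3):
12(x^2 - 9)/(x - 3) = 12 * (x + 3)
Now substitute x = 3:
= 12 * (3 + 3) = 72

72


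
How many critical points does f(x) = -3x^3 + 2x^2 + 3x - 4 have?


Find where f'(x) = 0:
f(x) = -3x^3 + 2x^2 + 3x - 4
f'(x) = -9x^2 + 4x + 3
This is a quadratic in x. Use the discriminant to count real roots.
Discriminant = (4)^2 - 4 * (-9) * 3
= 16 - (-108)
= 124
Since discriminant > 0, f'(x) = 0 has 2 real solutions.
Number of critical points: 2

2


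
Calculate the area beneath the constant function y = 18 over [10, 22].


The area under a constant function y = 18 is a rectangle.
Width = 22 - 10 = 12
Height = 18
Area = width * height
= 12 * 18
= 216

216


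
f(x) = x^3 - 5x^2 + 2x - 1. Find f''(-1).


First derivative:
f'(x) = 3x^2 - 10x + 2
Second derivative:
f''(x) = 6x - 10
Substitute x = -1:
f''(-1) = 6 * (-1) - 10
= -6 - 10
= -16

-16


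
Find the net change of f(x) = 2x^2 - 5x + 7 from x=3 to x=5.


Net change = f(b) - f(a)
f(x) = 2x^2 - 5x + 7
Compute f(5):
f(5) = 2 * 5^2 - 5 * 5 + 7
= 50 - 25 + 7
= 32
Compute f(3):
f(3) = 2 * 3^2 - 5 * 3 + 7
= 18 - 15 + 7
= 10
Net change = 32 - 10 = 22

22


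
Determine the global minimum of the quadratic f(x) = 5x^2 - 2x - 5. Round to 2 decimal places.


For a quadratic f(x) = ax^2 + bx + c with a > 0, the minimum is at the vertex.
Vertex x-coordinate: x = -b/(2a)
x = -(-2) / (2 * 5)
x = 2/10 = 1/5
Substitute back to find the minimum value:
f(1/5) = 5 * (1/5)^2 - 2 * (1/5) - 5
= 1/5 - 2/5 - 5
= -26/5 = -5.20

-5.20


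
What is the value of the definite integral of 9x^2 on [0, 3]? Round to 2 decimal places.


Find the antiderivative of 9x^2:
F(x) = 9/3 * x^3
Apply the Fundamental Theorem of Calculus:
F(3) - F(0)
= 9/3 * 3^3 - 9/3 * 0^3
= 9/3 * (27 - 0)
= 9/3 * 27
= 81 = 81.00

81.00


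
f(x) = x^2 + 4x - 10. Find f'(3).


Differentiate term by term using power and sum rules:
f(x) = x^2 + 4x - 10
f'(x) = 2x + 4
Substitute x = 3:
f'(3) = 2 * 3 + 4
= 6 + 4
= 10

10


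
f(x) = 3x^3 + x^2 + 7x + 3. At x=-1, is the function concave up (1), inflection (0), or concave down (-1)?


Concavity is determined by the sign of f''(x).
f(x) = 3x^3 + x^2 + 7x + 3
f'(x) = 9x^2 + 2x + 7
f''(x) = 18x + 2
f''(-1) = 18 * (-1) + 2
= -18 + 2
= -16
Since f''(-1) < 0, the function is concave down (-1)

-1


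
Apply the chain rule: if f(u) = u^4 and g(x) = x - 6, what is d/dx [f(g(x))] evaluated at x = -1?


Using the chain rule: (f(g(x)))' = f'(g(x)) * g'(x)
First, find g(-1):
g(-1) = 1 * (-1) - 6 = -7
Next, f'(u) = 4u^3
And g'(x) = 1
So f'(g(-1)) * g'(-1)
= 4 * (-7)^3 * 1
= 4 * (-343) * 1
= -1372

-1372


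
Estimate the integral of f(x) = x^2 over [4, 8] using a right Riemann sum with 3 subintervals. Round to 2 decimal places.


Right Riemann sum uses right endpoints of each subinterval.
Interval: [4, 8], n = 3
dx = (8 - 4) / 3 = 4/3
Right endpoints: [16/3, 20/3, 8]
f values: [256/9, 400/9, 64]
Sum = dx * (sum of f values)
= 4/3 * 1232/9
= 4928/27 ≈ 182.52

182.52


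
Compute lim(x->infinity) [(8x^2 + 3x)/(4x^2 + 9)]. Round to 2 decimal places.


For limits at infinity with equal-degree polynomials,
we compare leading coefficients.
Numerator leading term: 8x^2
Denominator leading term: 4x^2
Divide both by x^2:
lim = (8 + 3/x) / (4 + 9/x^2)
As x -> infinity, the 1/x and 1/x^2 terms vanish:
= 8/4 = 2 = 2.00

2.00


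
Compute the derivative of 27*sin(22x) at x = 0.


Apply the chain rule to differentiate 27*sin(22x):
d/dx [27*sin(22x)]
= 27 * cos(22x) * d/dx(22x)
= 27 * 22 * cos(22x)
= 594 * cos(22x)
Evaluate at x = 0:
= 594 * cos(0)
= 594 * 1
= 594

594


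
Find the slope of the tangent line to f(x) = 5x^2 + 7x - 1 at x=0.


The slope of the tangent line equals f'(x) at the point.
f(x) = 5x^2 + 7x - 1
f'(x) = 10x + 7
At x = 0:
f'(0) = 10 * 0 + 7
= 0 + 7
= 7

7


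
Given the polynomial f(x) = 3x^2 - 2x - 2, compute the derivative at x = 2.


Differentiate term by term using power and sum rules:
f(x) = 3x^2 - 2x - 2
f'(x) = 6x - 2
Substitute x = 2:
f'(2) = 6 * 2 - 2
= 12 - 2
= 10

10


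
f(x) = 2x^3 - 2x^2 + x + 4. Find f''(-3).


First derivative:
f'(x) = 6x^2 - 4x + 1
Second derivative:
f''(x) = 12x - 4
Substitute x = -3:
f''(-3) = 12 * (-3) - 4
= -36 - 4
= -40

-40


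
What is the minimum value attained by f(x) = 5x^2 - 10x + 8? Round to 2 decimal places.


For a quadratic f(x) = ax^2 + bx + c with a > 0, the minimum is at the vertex.
Vertex x-coordinate: x = -b/(2a)
x = -(-10) / (2 * 5)
x = 10/10 = 1
Substitute back to find the minimum value:
f(1) = 5 * 1^2 - 10 * 1 + 8
= 5 - 10 + 8
= 3 = 3.00

3.00


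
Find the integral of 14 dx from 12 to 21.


The integral of a constant k over [a, b] equals k * (b - a).
integral from 12 to 21 of 14 dx
= 14 * (21 - 12)
= 14 * 9
= 126

126


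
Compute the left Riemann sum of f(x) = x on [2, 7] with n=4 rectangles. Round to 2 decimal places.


Left Riemann sum uses left endpoints of each subinterval.
Interval: [2, 7], n = 4
dx = (7 - 2) / 4 = 5/4
Left endpoints: [2, 13/4, 9/2, 23/4]
f values: [2, 13/4, 9/2, 23/4]
Sum = dx * (sum of f values)
= 5/4 * 31/2
= 155/8 ≈ 19.38

19.38


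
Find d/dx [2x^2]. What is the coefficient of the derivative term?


We apply the power rule: d/dx [ax^n] = a*n * x^(n-1)
d/dx [2x^2]
= 2 * 2 * x^(2-1)
= 4x
The coefficient is 4

4


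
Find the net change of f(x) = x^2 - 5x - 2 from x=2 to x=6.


Net change = f(b) - f(a)
f(x) = x^2 - 5x - 2
Compute f(6):
f(6) = 1 * 6^2 - 5 * 6 - 2
= 36 - 30 - 2
= 4
Compute f(2):
f(2) = 1 * 2^2 - 5 * 2 - 2
= 4 - 10 - 2
= -8
Net change = 4 - (-8) = 12

12


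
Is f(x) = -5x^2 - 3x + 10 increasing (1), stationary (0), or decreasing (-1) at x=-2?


Compute f'(x) to determine behavior:
f'(x) = -10x - 3
f'(-2) = -10 * (-2) - 3
= 20 - 3
= 17
Since f'(-2) > 0, the function is increasing (1)

1


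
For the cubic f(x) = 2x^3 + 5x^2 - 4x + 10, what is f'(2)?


Differentiate f(x) = 2x^3 + 5x^2 - 4x + 10 term by term:
f'(x) = 6x^2 + 10x - 4
Substitute x = 2:
f'(2) = 6 * 2^2 + 10 * 2 - 4
= 24 + 20 - 4
= 40

40


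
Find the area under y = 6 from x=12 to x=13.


The area under a constant function y = 6 is a rectangle.
Width = 13 - 12 = 1
Height = 6
Area = width * height
= 1 * 6
= 6

6


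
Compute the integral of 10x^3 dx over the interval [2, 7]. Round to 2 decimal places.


Find the antiderivative of 10x^3:
F(x) = 10/4 * x^4
Apply the Fundamental Theorem of Calculus:
F(7) - F(2)
= 10/4 * 7^4 - 10/4 * 2^4
= 10/4 * (2401 - 16)
= 10/4 * 2385
= 11925/2 = 5962.50

5962.50


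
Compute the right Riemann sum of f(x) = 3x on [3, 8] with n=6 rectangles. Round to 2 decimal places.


Right Riemann sum uses right endpoints of each subinterval.
Interval: [3, 8], n = 6
dx = (8 - 3) / 6 = 5/6
Right endpoints: [23/6, 14/3, 11/2, 19/3, 43/6, 8]
f values: [23/2, 14, 33/2, 19, 43/2, 24]
Sum = dx * (sum of f values)
= 5/6 * 213/2
= 355/4 = 88.75

88.75


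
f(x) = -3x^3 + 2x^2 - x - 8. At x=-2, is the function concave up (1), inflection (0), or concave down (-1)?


Concavity is determined by the sign of f''(x).
f(x) = -3x^3 + 2x^2 - x - 8
f'(x) = -9x^2 + 4x - 1
f''(x) = -18x + 4
f''(-2) = -18 * (-2) + 4
= 36 + 4
= 40
Since f''(-2) > 0, the function is concave up (1)

1


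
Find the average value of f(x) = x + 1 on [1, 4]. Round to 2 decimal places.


Average value = 1/(b-a) * integral from a to b of f(x) dx
First compute the integral of x + 1:
F(x) = (1/2)x^2 + x
F(4) = 1/2 * 16 + 1 * 4 = 12
F(1) = 1/2 * 1 + 1 * 1 = 3/2
Integral = 12 - 3/2 = 21/2
Average = (21/2) / (4 - 1) = (21/2) / 3
= 7/2 = 3.50

3.50


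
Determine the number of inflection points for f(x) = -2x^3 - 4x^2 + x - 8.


Inflection points occur where f''(x) = 0 and concavity changes.
f(x) = -2x^3 - 4x^2 + x - 8
f'(x) = -6x^2 - 8x + 1
f''(x) = -12x - 8
Set f''(x) = 0:
-12x - 8 = 0
x = 8 / (-12) = -2/3
Since f''(x) is linear (degree 1), it changes sign at this point.
Therefore there is exactly 1 inflection point.

1


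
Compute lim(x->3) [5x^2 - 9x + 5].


Since polynomials are continuous, we use direct substitution.
lim(x->3) of 5x^2 - 9x + 5
= 5 * 3^2 - 9 * 3 + 5
= 45 - 27 + 5
= 23

23


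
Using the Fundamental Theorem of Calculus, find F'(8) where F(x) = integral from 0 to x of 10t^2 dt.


By the Fundamental Theorem of Calculus (Part 1):
If F(x) = integral from 0 to x of f(t) dt, then F'(x) = f(x)
Here f(t) = 10t^2
So F'(x) = 10x^2
Evaluate at x = 8:
F'(8) = 10 * 8^2
= 10 * 64
= 640

640


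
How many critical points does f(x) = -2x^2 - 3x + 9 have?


Find where f'(x) = 0:
f'(x) = -4x - 3
Set f'(x) = 0:
-4x - 3 = 0
x = 3 / (-4) = -3/4
This is a linear equation in x, so there is exactly one solution.
Number of critical points: 1

1


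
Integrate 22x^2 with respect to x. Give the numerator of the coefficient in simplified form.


Apply the power rule for integration:
integral of ax^n dx = a/(n+1) * x^(n+1) + C
integral of 22x^2 dx
= 22/3 * x^3 + C
The coefficient in lowest terms is 22/3, and its numerator is 22

22


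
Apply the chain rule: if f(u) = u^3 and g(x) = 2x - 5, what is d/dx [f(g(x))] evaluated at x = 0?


Using the chain rule: (f(g(x)))' = f'(g(x)) * g'(x)
First, find g(0):
g(0) = 2 * 0 - 5 = -5
Next, f'(u) = 3u^2
And g'(x) = 2
So f'(g(0)) * g'(0)
= 3 * (-5)^2 * 2
= 3 * 25 * 2
= 150

150


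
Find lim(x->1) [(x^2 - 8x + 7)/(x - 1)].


Direct substitution gives 0/0, so we factor the numerator.
Factor: (x^2 - 8x + 7) = (x - 1)(x - 7)
Cancel the common factor (x - 1):
(x^2 - 8x + 7)/(x - 1) = (x - 7)
Now substitute x = 1:
= (1) - (7) = -6

-6


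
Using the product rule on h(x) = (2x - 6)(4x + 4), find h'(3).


Let u(x) = 2x - 6 and v(x) = 4x + 4
u'(x) = 2
v'(x) = 4
Product rule: h'(x) = u'(x)*v(x) + u(x)*v'(x)
= 2 * (4x + 4) + (2x - 6) * 4
At x = 3:
u(3) = 2 * 3 - 6 = 0
v(3) = 4 * 3 + 4 = 16
h'(3) = 2 * 16 + 0 * 4
= 32 + 0
= 32

32


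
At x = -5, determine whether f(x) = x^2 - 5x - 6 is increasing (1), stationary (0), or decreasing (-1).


Compute f'(x) to determine behavior:
f'(x) = 2x - 5
f'(-5) = 2 * (-5) - 5
= -10 - 5
= -15
Since f'(-5) < 0, the function is decreasing (-1)

-1


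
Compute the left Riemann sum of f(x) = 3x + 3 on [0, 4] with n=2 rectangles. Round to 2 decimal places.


Left Riemann sum uses left endpoints of each subinterval.
Interval: [0, 4], n = 2
dx = (4 - 0) / 2 = 2
Left endpoints: [0, 2]
f values: [3, 9]
Sum = dx * (sum of f values)
= 2 * 12
= 24 = 24.00

24.00


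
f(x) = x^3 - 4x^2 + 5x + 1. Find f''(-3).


First derivative:
f'(x) = 3x^2 - 8x + 5
Second derivative:
f''(x) = 6x - 8
Substitute x = -3:
f''(-3) = 6 * (-3) - 8
= -18 - 8
= -26

-26


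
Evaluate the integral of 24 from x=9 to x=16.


The integral of a constant k over [a, b] equals k * (b - a).
integral from 9 to 16 of 24 dx
= 24 * (16 - 9)
= 24 * 7
= 168

168


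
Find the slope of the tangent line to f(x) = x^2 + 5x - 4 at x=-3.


The slope of the tangent line equals f'(x) at the point.
f(x) = x^2 + 5x - 4
f'(x) = 2x + 5
At x = -3:
f'(-3) = 2 * (-3) + 5
= -6 + 5
= -1

-1


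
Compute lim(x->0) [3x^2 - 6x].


Since polynomials are continuous, we use direct substitution.
lim(x->0) of 3x^2 - 6x
= 3 * 0^2 - 6 * 0 + 0
= 0 + 0 + 0
= 0

0


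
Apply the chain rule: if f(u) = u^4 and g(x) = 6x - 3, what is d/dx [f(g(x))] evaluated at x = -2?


Using the chain rule: (f(g(x)))' = f'(g(x)) * g'(x)
First, find g(-2):
g(-2) = 6 * (-2) - 3 = -15
Next, f'(u) = 4u^3
And g'(x) = 6
So f'(g(-2)) * g'(-2)
= 4 * (-15)^3 * 6
= 4 * (-3375) * 6
= -81000

-81000


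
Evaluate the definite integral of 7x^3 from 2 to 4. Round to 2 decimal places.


Find the antiderivative of 7x^3:
F(x) = 7/4 * x^4
Apply the Fundamental Theorem of Calculus:
F(4) - F(2)
= 7/4 * 4^4 - 7/4 * 2^4
= 7/4 * (256 - 16)
= 7/4 * 240
= 420 = 420.00

420.00


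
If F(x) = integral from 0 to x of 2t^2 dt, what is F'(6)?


By the Fundamental Theorem of Calculus (Part 1):
If F(x) = integral from 0 to x of f(t) dt, then F'(x) = f(x)
Here f(t) = 2t^2
So F'(x) = 2x^2
Evaluate at x = 6:
F'(6) = 2 * 6^2
= 2 * 36
= 72

72


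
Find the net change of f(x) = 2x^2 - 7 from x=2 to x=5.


Net change = f(b) - f(a)
f(x) = 2x^2 - 7
Compute f(5):
f(5) = 2 * 5^2 + 0 * 5 - 7
= 50 + 0 - 7
= 43
Compute f(2):
f(2) = 2 * 2^2 + 0 * 2 - 7
= 8 + 0 - 7
= 1
Net change = 43 - 1 = 42

42


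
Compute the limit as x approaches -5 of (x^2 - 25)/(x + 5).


Direct substitution gives 0/0, so we factor the numerator.
Factor: (x^2 - 25) = (x + 5)(x - 5)
Cancel the common factor (x + 5):
(x^2 - 25)/(x + 5) = (x - 5)
Now substitute x = -5:
= (-5) - (5) = -10

-10


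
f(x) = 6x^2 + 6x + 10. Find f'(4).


Differentiate term by term using power and sum rules:
f(x) = 6x^2 + 6x + 10
f'(x) = 12x + 6
Substitute x = 4:
f'(4) = 12 * 4 + 6
= 48 + 6
= 54

54


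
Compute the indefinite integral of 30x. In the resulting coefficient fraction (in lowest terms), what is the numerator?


Apply the power rule for integration:
integral of ax^n dx = a/(n+1) * x^(n+1) + C
integral of 30x dx
= 30/2 * x^2 + C
= 15 * x^2 + C
The coefficient in lowest terms is 15 = 15/1, so its numerator is 15

15


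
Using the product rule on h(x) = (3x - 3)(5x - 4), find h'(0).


Let u(x) = 3x - 3 and v(x) = 5x - 4
u'(x) = 3
v'(x) = 5
Product rule: h'(x) = u'(x)*v(x) + u(x)*v'(x)
= 3 * (5x - 4) + (3x - 3) * 5
At x = 0:
u(0) = 3 * 0 - 3 = -3
v(0) = 5 * 0 - 4 = -4
h'(0) = 3 * (-4) + (-3) * 5
= -12 - 15
= -27

-27


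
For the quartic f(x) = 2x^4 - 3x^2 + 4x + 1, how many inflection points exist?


Inflection points occur where f''(x) = 0 and concavity changes.
f(x) = 2x^4 - 3x^2 + 4x + 1
f'(x) = 8x^3 - 6x + 4
f''(x) = 24x^2 - 6
This is a quadratic in x. Use the discriminant to count real roots.
Discriminant = (0)^2 - 4 * 24 * (-6)
= 0 - (-576)
= 576
Since discriminant > 0, f''(x) = 0 has 2 distinct real solutions.
A quadratic with two distinct real roots changes sign at each root, so concavity changes at both.
Number of inflection points: 2

2


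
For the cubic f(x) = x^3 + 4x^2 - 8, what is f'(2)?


Differentiate f(x) = x^3 + 4x^2 - 8 term by term:
f'(x) = 3x^2 + 8x
Substitute x = 2:
f'(2) = 3 * 2^2 + 8 * 2 + 0
= 12 + 16 + 0
= 28

28


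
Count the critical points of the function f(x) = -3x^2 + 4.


Find where f'(x) = 0:
f'(x) = -6x
Set f'(x) = 0:
-6x = 0
x = 0 / (-6) = 0
This is a linear equation in x, so there is exactly one solution.
Number of critical points: 1

1


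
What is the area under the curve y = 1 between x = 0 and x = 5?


The area under a constant function y = 1 is a rectangle.
Width = 5 - 0 = 5
Height = 1
Area = width * height
= 5 * 1
= 5

5


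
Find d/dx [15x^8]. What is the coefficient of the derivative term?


We apply the power rule: d/dx [ax^n] = a*n * x^(n-1)
d/dx [15x^8]
= 15 * 8 * x^(8-1)
= 120x^7
The coefficient is 120

120


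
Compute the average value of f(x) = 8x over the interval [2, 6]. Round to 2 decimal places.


Average value = 1/(b-a) * integral from a to b of f(x) dx
First compute the integral of 8x:
F(x) = 4x^2
F(6) = 4 * 36 + 0 * 6 = 144
F(2) = 4 * 4 + 0 * 2 = 16
Integral = 144 - 16 = 128
Average = 128 / (6 - 2) = 128 / 4
= 32 = 32.00

32.00


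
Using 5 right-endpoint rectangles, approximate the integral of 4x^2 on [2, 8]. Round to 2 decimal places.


Right Riemann sum uses right endpoints of each subinterval.
Interval: [2, 8], n = 5
dx = (8 - 2) / 5 = 6/5
Right endpoints: [16/5, 22/5, 28/5, 34/5, 8]
f values: [1024/25, 1936/25, 3136/25, 4624/25, 256]
Sum = dx * (sum of f values)
= 6/5 * 3424/5
= 20544/25 = 821.76

821.76


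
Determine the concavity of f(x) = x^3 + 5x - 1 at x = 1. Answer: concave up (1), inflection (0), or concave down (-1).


Concavity is determined by the sign of f''(x).
f(x) = x^3 + 5x - 1
f'(x) = 3x^2 + 5
f''(x) = 6x
f''(1) = 6 * 1 + 0
= 6 + 0
= 6
Since f''(1) > 0, the function is concave up (1)

1


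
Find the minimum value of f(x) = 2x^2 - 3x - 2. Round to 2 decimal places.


For a quadratic f(x) = ax^2 + bx + c with a > 0, the minimum is at the vertex.
Vertex x-coordinate: x = -b/(2a)
x = -(-3) / (2 * 2)
x = 3/4
Substitute back to find the minimum value:
f(3/4) = 2 * (3/4)^2 - 3 * (3/4) - 2
= 9/8 - 9/4 - 2
= -25/8 ≈ -3.13

-3.13


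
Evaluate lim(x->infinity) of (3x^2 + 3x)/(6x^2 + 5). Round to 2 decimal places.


For limits at infinity with equal-degree polynomials,
we compare leading coefficients.
Numerator leading term: 3x^2
Denominator leading term: 6x^2
Divide both by x^2:
lim = (3 + 3/x) / (6 + 5/x^2)
As x -> infinity, the 1/x and 1/x^2 terms vanish:
= 3/6 = 1/2 = 0.50

0.50


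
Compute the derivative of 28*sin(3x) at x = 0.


Apply the chain rule to differentiate 28*sin(3x):
d/dx [28*sin(3x)]
= 28 * cos(3x) * d/dx(3x)
= 28 * 3 * cos(3x)
= 84 * cos(3x)
Evaluate at x = 0:
= 84 * cos(0)
= 84 * 1
= 84

84


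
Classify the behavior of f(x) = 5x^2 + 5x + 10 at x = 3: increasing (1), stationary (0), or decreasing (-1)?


Compute f'(x) to determine behavior:
f'(x) = 10x + 5
f'(3) = 10 * 3 + 5
= 30 + 5
= 35
Since f'(3) > 0, the function is increasing (1)

1


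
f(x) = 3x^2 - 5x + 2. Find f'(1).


Differentiate term by term using power and sum rules:
f(x) = 3x^2 - 5x + 2
f'(x) = 6x - 5
Substitute x = 1:
f'(1) = 6 * 1 - 5
= 6 - 5
= 1

1


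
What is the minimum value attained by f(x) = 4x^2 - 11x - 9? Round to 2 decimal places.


For a quadratic f(x) = ax^2 + bx + c with a > 0, the minimum is at the vertex.
Vertex x-coordinate: x = -b/(2a)
x = -(-11) / (2 * 4)
x = 11/8
Substitute back to find the minimum value:
f(11/8) = 4 * (11/8)^2 - 11 * (11/8) - 9
= 121/16 - 121/8 - 9
= -265/16 ≈ -16.56

-16.56


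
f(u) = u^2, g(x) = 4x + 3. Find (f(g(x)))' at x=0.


Using the chain rule: (f(g(x)))' = f'(g(x)) * g'(x)
First, find g(0):
g(0) = 4 * 0 + 3 = 3
Next, f'(u) = 2u
And g'(x) = 4
So f'(g(0)) * g'(0)
= 2 * 3 * 4
= 24

24


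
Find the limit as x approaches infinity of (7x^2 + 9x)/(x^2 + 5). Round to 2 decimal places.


For limits at infinity with equal-degree polynomials,
we compare leading coefficients.
Numerator leading term: 7x^2
Denominator leading term: x^2
Divide both by x^2:
lim = (7 + 9/x) / (1 + 5/x^2)
As x -> infinity, the 1/x and 1/x^2 terms vanish:
= 7/1 = 7 = 7.00

7.00


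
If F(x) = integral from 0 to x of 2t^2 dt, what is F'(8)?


By the Fundamental Theorem of Calculus (Part 1):
If F(x) = integral from 0 to x of f(t) dt, then F'(x) = f(x)
Here f(t) = 2t^2
So F'(x) = 2x^2
Evaluate at x = 8:
F'(8) = 2 * 8^2
= 2 * 64
= 128

128


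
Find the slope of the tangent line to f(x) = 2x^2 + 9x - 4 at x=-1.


The slope of the tangent line equals f'(x) at the point.
f(x) = 2x^2 + 9x - 4
f'(x) = 4x + 9
At x = -1:
f'(-1) = 4 * (-1) + 9
= -4 + 9
= 5

5


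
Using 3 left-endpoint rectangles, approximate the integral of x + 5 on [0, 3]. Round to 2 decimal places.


Left Riemann sum uses left endpoints of each subinterval.
Interval: [0, 3], n = 3
dx = (3 - 0) / 3 = 1
Left endpoints: [0, 1, 2]
f values: [5, 6, 7]
Sum = dx * (sum of f values)
= 1 * 18
= 18 = 18.00

18.00


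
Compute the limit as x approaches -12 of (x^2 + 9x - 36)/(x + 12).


Direct substitution gives 0/0, so we factor the numerator.
Factor: (x^2 + 9x - 36) = (x + 12)(x - 3)
Cancel the common factor (x + 12):
(x^2 + 9x - 36)/(x + 12) = (x - 3)
Now substitute x = -12:
= (-12) - (3) = -15

-15


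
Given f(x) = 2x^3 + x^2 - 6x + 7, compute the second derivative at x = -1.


First derivative:
f'(x) = 6x^2 + 2x - 6
Second derivative:
f''(x) = 12x + 2
Substitute x = -1:
f''(-1) = 12 * (-1) + 2
= -12 + 2
= -10

-10


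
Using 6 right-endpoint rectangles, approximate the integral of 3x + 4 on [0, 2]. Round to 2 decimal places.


Right Riemann sum uses right endpoints of each subinterval.
Interval: [0, 2], n = 6
dx = (2 - 0) / 6 = 1/3
Right endpoints: [1/3, 2/3, 1, 4/3, 5/3, 2]
f values: [5, 6, 7, 8, 9, 10]
Sum = dx * (sum of f values)
= 1/3 * 45
= 15 = 15.00

15.00


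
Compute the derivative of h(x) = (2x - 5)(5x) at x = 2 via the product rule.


Let u(x) = 2x - 5 and v(x) = 5x
u'(x) = 2
v'(x) = 5
Product rule: h'(x) = u'(x)*v(x) + u(x)*v'(x)
= 2 * (5x) + (2x - 5) * 5
At x = 2:
u(2) = 2 * 2 - 5 = -1
v(2) = 5 * 2 + 0 = 10
h'(2) = 2 * 10 + (-1) * 5
= 20 - 5
= 15

15


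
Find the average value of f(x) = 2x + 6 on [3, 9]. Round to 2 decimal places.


Average value = 1/(b-a) * integral from a to b of f(x) dx
First compute the integral of 2x + 6:
F(x) = x^2 + 6x
F(9) = 1 * 81 + 6 * 9 = 135
F(3) = 1 * 9 + 6 * 3 = 27
Integral = 135 - 27 = 108
Average = 108 / (9 - 3) = 108 / 6
= 18 = 18.00

18.00


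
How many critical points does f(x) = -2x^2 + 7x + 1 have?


Find where f'(x) = 0:
f'(x) = -4x + 7
Set f'(x) = 0:
-4x + 7 = 0
x = -7 / (-4) = 7/4
This is a linear equation in x, so there is exactly one solution.
Number of critical points: 1

1


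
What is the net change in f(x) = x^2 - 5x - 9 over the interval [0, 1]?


Net change = f(b) - f(a)
f(x) = x^2 - 5x - 9
Compute f(1):
f(1) = 1 * 1^2 - 5 * 1 - 9
= 1 - 5 - 9
= -13
Compute f(0):
f(0) = 1 * 0^2 - 5 * 0 - 9
= 0 + 0 - 9
= -9
Net change = -13 - (-9) = -4

-4


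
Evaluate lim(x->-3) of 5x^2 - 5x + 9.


Since polynomials are continuous, we use direct substitution.
lim(x->-3) of 5x^2 - 5x + 9
= 5 * (-3)^2 - 5 * (-3) + 9
= 45 + 15 + 9
= 69

69


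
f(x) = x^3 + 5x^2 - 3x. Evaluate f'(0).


Differentiate f(x) = x^3 + 5x^2 - 3x term by term:
f'(x) = 3x^2 + 10x - 3
Substitute x = 0:
f'(0) = 3 * 0^2 + 10 * 0 - 3
= 0 + 0 - 3
= -3

-3


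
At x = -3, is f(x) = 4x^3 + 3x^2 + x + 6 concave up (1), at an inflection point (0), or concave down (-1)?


Concavity is determined by the sign of f''(x).
f(x) = 4x^3 + 3x^2 + x + 6
f'(x) = 12x^2 + 6x + 1
f''(x) = 24x + 6
f''(-3) = 24 * (-3) + 6
= -72 + 6
= -66
Since f''(-3) < 0, the function is concave down (-1)

-1


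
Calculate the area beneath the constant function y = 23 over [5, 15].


The area under a constant function y = 23 is a rectangle.
Width = 15 - 5 = 10
Height = 23
Area = width * height
= 10 * 23
= 230

230


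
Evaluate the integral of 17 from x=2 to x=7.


The integral of a constant k over [a, b] equals k * (b - a).
integral from 2 to 7 of 17 dx
= 17 * (7 - 2)
= 17 * 5
= 85

85


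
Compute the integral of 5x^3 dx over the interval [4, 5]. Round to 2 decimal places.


Find the antiderivative of 5x^3:
F(x) = 5/4 * x^4
Apply the Fundamental Theorem of Calculus:
F(5) - F(4)
= 5/4 * 5^4 - 5/4 * 4^4
= 5/4 * (625 - 256)
= 5/4 * 369
= 1845/4 = 461.25

461.25


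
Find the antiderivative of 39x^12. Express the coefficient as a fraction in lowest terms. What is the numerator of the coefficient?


Apply the power rule for integration:
integral of ax^n dx = a/(n+1) * x^(n+1) + C
integral of 39x^12 dx
= 39/13 * x^13 + C
= 3 * x^13 + C
The coefficient in lowest terms is 3 = 3/1, so its numerator is 3

3


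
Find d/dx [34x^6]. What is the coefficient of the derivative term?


We apply the power rule: d/dx [ax^n] = a*n * x^(n-1)
d/dx [34x^6]
= 34 * 6 * x^(6-1)
= 204x^5
The coefficient is 204

204


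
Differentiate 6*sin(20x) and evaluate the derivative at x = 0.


Apply the chain rule to differentiate 6*sin(20x):
d/dx [6*sin(20x)]
= 6 * cos(20x) * d/dx(20x)
= 6 * 20 * cos(20x)
= 120 * cos(20x)
Evaluate at x = 0:
= 120 * cos(0)
= 120 * 1
= 120

120


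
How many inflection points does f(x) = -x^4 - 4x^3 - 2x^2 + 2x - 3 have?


Inflection points occur where f''(x) = 0 and concavity changes.
f(x) = -x^4 - 4x^3 - 2x^2 + 2x - 3
f'(x) = -4x^3 - 12x^2 - 4x + 2
f''(x) = -12x^2 - 24x - 4
This is a quadratic in x. Use the discriminant to count real roots.
Discriminant = (-24)^2 - 4 * (-12) * (-4)
= 576 - 192
= 384
Since discriminant > 0, f''(x) = 0 has 2 distinct real solutions.
A quadratic with two distinct real roots changes sign at each root, so concavity changes at both.
Number of inflection points: 2

2


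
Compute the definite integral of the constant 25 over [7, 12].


The integral of a constant k over [a, b] equals k * (b - a).
integral from 7 to 12 of 25 dx
= 25 * (12 - 7)
= 25 * 5
= 125

125


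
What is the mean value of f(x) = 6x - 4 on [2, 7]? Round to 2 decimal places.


Average value = 1/(b-a) * integral from a to b of f(x) dx
First compute the integral of 6x - 4:
F(x) = 3x^2 - 4x
F(7) = 3 * 49 - 4 * 7 = 119
F(2) = 3 * 4 - 4 * 2 = 4
Integral = 119 - 4 = 115
Average = 115 / (7 - 2) = 115 / 5
= 23 = 23.00

23.00


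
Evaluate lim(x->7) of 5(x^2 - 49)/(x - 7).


Direct substitution gives 0/0, so we factor the numerator.
Factor: 5(x^2 - 49) = 5 * (x - 7)(x + 7)
Cancel the common factor (x - 7):
5(x^2 - 49)/(x - 7) = 5 * (x + 7)
Now substitute x = 7:
= 5 * (7 + 7) = 70

70


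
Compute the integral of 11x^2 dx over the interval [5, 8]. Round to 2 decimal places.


Find the antiderivative of 11x^2:
F(x) = 11/3 * x^3
Apply the Fundamental Theorem of Calculus:
F(8) - F(5)
= 11/3 * 8^3 - 11/3 * 5^3
= 11/3 * (512 - 125)
= 11/3 * 387
= 1419 = 1419.00

1419.00


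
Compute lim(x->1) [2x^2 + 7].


Since polynomials are continuous, we use direct substitution.
lim(x->1) of 2x^2 + 7
= 2 * 1^2 + 0 * 1 + 7
= 2 + 0 + 7
= 9

9


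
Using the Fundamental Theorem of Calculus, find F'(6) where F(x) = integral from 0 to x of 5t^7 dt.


By the Fundamental Theorem of Calculus (Part 1):
If F(x) = integral from 0 to x of f(t) dt, then F'(x) = f(x)
Here f(t) = 5t^7
So F'(x) = 5x^7
Evaluate at x = 6:
F'(6) = 5 * 6^7
= 5 * 279936
= 1399680

1399680


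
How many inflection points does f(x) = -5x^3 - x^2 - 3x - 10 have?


Inflection points occur where f''(x) = 0 and concavity changes.
f(x) = -5x^3 - x^2 - 3x - 10
f'(x) = -15x^2 - 2x - 3
f''(x) = -30x - 2
Set f''(x) = 0:
-30x - 2 = 0
x = 2 / (-30) = -1/15
Since f''(x) is linear (degree 1), it changes sign at this point.
Therefore there is exactly 1 inflection point.

1


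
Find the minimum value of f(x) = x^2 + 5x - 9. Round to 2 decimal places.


For a quadratic f(x) = ax^2 + bx + c with a > 0, the minimum is at the vertex.
Vertex x-coordinate: x = -b/(2a)
x = -(5) / (2 * 1)
x = -5/2
Substitute back to find the minimum value:
f(-5/2) = 1 * (-5/2)^2 + 5 * (-5/2) - 9
= 25/4 - 25/2 - 9
= -61/4 = -15.25

-15.25


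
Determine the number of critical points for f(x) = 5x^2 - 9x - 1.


Find where f'(x) = 0:
f'(x) = 10x - 9
Set f'(x) = 0:
10x - 9 = 0
x = 9 / 10 = 9/10
This is a linear equation in x, so there is exactly one solution.
Number of critical points: 1

1


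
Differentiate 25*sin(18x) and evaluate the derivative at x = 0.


Apply the chain rule to differentiate 25*sin(18x):
d/dx [25*sin(18x)]
= 25 * cos(18x) * d/dx(18x)
= 25 * 18 * cos(18x)
= 450 * cos(18x)
Evaluate at x = 0:
= 450 * cos(0)
= 450 * 1
= 450

450


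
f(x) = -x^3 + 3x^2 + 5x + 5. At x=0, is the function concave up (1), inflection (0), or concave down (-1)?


Concavity is determined by the sign of f''(x).
f(x) = -x^3 + 3x^2 + 5x + 5
f'(x) = -3x^2 + 6x + 5
f''(x) = -6x + 6
f''(0) = -6 * 0 + 6
= 0 + 6
= 6
Since f''(0) > 0, the function is concave up (1)

1


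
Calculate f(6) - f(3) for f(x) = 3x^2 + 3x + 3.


Net change = f(b) - f(a)
f(x) = 3x^2 + 3x + 3
Compute f(6):
f(6) = 3 * 6^2 + 3 * 6 + 3
= 108 + 18 + 3
= 129
Compute f(3):
f(3) = 3 * 3^2 + 3 * 3 + 3
= 27 + 9 + 3
= 39
Net change = 129 - 39 = 90

90


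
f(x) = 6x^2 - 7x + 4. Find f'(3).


Differentiate term by term using power and sum rules:
f(x) = 6x^2 - 7x + 4
f'(x) = 12x - 7
Substitute x = 3:
f'(3) = 12 * 3 - 7
= 36 - 7
= 29

29


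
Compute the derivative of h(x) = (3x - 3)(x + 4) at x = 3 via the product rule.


Let u(x) = 3x - 3 and v(x) = x + 4
u'(x) = 3
v'(x) = 1
Product rule: h'(x) = u'(x)*v(x) + u(x)*v'(x)
= 3 * (x + 4) + (3x - 3) * 1
At x = 3:
u(3) = 3 * 3 - 3 = 6
v(3) = 1 * 3 + 4 = 7
h'(3) = 3 * 7 + 6 * 1
= 21 + 6
= 27

27


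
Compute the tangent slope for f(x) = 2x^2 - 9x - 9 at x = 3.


The slope of the tangent line equals f'(x) at the point.
f(x) = 2x^2 - 9x - 9
f'(x) = 4x - 9
At x = 3:
f'(3) = 4 * 3 - 9
= 12 - 9
= 3

3


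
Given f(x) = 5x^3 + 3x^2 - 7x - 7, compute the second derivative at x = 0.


First derivative:
f'(x) = 15x^2 + 6x - 7
Second derivative:
f''(x) = 30x + 6
Substitute x = 0:
f''(0) = 30 * 0 + 6
= 0 + 6
= 6

6


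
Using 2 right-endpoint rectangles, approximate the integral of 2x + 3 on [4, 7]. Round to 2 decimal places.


Right Riemann sum uses right endpoints of each subinterval.
Interval: [4, 7], n = 2
dx = (7 - 4) / 2 = 3/2
Right endpoints: [11/2, 7]
f values: [14, 17]
Sum = dx * (sum of f values)
= 3/2 * 31
= 93/2 = 46.50

46.50
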